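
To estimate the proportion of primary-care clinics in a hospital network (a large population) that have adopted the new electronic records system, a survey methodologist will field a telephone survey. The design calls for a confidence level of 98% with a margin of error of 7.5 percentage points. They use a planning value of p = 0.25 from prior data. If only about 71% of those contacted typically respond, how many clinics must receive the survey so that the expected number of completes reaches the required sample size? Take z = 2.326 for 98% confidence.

255

Completed interviews needed: n₀ = 2.326² × 0.1875 / 0.075² ≈ 180.34 → 181.
At a 71% response rate, contacts needed = 181 / 0.71 ≈ 254.93 → 255.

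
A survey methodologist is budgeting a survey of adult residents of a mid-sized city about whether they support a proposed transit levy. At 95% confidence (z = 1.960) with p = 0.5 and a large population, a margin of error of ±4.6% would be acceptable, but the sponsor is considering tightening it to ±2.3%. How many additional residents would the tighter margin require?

1362

At ±4.6%: n = 1.960² × 0.2500 / 0.046² ≈ 453.88 → 454.
At ±2.3%: n = 1.960² × 0.2500 / 0.023² ≈ 1815.50 → 1816.
Additional respondents: 1816 − 454 = 1362.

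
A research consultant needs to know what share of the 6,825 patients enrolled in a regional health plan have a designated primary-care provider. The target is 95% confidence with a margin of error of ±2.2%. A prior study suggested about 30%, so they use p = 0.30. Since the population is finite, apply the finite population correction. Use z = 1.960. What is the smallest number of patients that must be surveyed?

Unadjusted: n₀ = 1.960² × 0.30 × 0.70 / 0.022² ≈ 1666.81, so n₀ = 1667.
Finite population correction with N = 6,825: n = n₀ / (1 + (n₀−1)/N) = 1667 / (1 + 1666/6825) = 1667 / 1.2441 ≈ 1339.92.
Rounding up, n = 1340.

1340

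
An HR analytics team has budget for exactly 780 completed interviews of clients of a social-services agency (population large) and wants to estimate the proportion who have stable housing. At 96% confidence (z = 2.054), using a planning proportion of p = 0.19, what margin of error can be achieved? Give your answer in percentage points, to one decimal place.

SE(p̂) = √[p(1−p)/n] = √[0.1539/780] = 0.01405.
E = z × SE = 2.054 × 0.01405 = 0.02885, or 2.9 percentage points.

2.9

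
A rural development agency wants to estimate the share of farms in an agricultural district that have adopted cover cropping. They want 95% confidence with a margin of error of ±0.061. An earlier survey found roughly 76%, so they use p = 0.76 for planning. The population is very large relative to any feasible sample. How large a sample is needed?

189

For 95% confidence, z = 1.96.
With p = 0.76, p(1−p) = 0.1824.
n = z²·p(1−p)/E² = 1.96² × 0.1824 / 0.061² = 3.8416 × 0.1824 / 0.003721 ≈ 188.31.
Rounding up gives n = 189.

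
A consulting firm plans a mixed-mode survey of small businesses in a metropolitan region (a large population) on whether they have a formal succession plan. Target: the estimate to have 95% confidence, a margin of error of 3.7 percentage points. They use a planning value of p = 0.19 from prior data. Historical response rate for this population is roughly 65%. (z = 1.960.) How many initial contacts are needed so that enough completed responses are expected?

Completed interviews needed: n₀ = 1.960² × 0.1539 / 0.037² ≈ 431.86 → 432.
At a 65% response rate, contacts needed = 432 / 0.65 ≈ 664.62 → 665.

665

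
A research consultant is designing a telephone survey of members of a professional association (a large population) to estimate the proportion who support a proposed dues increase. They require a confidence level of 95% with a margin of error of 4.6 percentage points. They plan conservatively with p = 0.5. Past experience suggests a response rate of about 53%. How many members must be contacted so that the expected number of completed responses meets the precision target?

For 95% confidence, z = 1.960.
Completed interviews needed: n₀ = 1.960² × 0.2500 / 0.046² ≈ 453.88 → 454.
At a 53% response rate, contacts needed = 454 / 0.53 ≈ 856.60 → 857.

857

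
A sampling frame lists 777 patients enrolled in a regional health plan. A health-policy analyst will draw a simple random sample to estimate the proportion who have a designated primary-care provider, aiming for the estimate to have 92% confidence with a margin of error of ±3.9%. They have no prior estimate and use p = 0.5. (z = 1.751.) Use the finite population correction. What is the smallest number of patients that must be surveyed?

Unadjusted: n₀ = 1.751² × 0.50 × 0.50 / 0.039² ≈ 503.94, so n₀ = 504.
Finite population correction with N = 777: n = n₀ / (1 + (n₀−1)/N) = 504 / (1 + 503/777) = 504 / 1.6474 ≈ 305.94.
Rounding up, n = 306.

306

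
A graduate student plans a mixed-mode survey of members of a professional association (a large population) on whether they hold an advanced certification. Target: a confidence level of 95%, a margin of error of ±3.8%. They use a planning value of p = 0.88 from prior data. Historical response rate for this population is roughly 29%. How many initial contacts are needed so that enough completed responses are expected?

For 95% confidence, z = 1.960.
Completed interviews needed: n₀ = 1.960² × 0.1056 / 0.038² ≈ 280.94 → 281.
At a 29% response rate, contacts needed = 281 / 0.29 ≈ 968.97 → 969.

969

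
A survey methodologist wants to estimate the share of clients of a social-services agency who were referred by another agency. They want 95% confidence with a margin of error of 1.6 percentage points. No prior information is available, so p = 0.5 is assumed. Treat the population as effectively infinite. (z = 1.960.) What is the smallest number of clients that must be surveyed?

3752

With p = 0.5, p(1−p) = 0.25.
n = z²·p(1−p)/E² = 1.960² × 0.2500 / 0.016² = 3.8416 × 0.2500 / 0.000256 ≈ 3751.56.
Rounding up gives n = 3752.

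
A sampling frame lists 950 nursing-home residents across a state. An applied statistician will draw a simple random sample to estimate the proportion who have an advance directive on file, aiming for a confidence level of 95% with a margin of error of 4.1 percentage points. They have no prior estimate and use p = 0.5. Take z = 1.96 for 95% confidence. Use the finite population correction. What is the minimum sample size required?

358

Unadjusted: n₀ = 1.96² × 0.50 × 0.50 / 0.041² ≈ 571.33, so n₀ = 572.
Finite population correction with N = 950: n = n₀ / (1 + (n₀−1)/N) = 572 / (1 + 571/950) = 572 / 1.6011 ≈ 357.26.
Rounding up, n = 358.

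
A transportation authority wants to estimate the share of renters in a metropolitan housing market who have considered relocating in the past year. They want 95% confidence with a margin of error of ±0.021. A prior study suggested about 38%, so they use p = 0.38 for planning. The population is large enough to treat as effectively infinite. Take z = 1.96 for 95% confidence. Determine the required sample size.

With p = 0.38, p(1−p) = 0.2356.
n = z²·p(1−p)/E² = 1.96² × 0.2356 / 0.021² = 3.8416 × 0.2356 / 0.000441 ≈ 2052.34.
Rounding up gives n = 2053.

2053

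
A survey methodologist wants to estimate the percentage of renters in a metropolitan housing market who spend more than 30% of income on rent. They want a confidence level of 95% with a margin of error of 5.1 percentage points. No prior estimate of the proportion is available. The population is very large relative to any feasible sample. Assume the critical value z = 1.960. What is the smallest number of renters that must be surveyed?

370

With no prior estimate, use p = 0.5, giving p(1−p) = 0.25.
n = z²·p(1−p)/E² = 1.960² × 0.2500 / 0.051² = 3.8416 × 0.2500 / 0.002601 ≈ 369.24.
Rounding up gives n = 370.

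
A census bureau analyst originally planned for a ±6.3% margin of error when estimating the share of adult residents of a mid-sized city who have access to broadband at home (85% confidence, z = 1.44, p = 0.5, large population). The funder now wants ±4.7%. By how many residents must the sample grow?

104

At ±6.3%: n = 1.44² × 0.2500 / 0.063² ≈ 130.61 → 131.
At ±4.7%: n = 1.44² × 0.2500 / 0.047² ≈ 234.68 → 235.
Additional respondents: 235 − 131 = 104.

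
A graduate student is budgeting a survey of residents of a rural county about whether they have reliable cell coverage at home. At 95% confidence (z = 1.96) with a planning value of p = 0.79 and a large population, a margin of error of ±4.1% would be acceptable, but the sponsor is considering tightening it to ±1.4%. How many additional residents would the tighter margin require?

2872

At ±4.1%: n = 1.96² × 0.1659 / 0.041² ≈ 379.13 → 380.
At ±1.4%: n = 1.96² × 0.1659 / 0.014² ≈ 3251.64 → 3252.
Additional respondents: 3252 − 380 = 2872.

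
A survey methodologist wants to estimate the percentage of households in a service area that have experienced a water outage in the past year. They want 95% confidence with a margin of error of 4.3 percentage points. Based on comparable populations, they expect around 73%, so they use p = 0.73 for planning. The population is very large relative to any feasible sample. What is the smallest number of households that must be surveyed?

For 95% confidence, z = 1.960.
With p = 0.73, p(1−p) = 0.1971.
n = z²·p(1−p)/E² = 1.960² × 0.1971 / 0.043² = 3.8416 × 0.1971 / 0.001849 ≈ 409.51.
Rounding up gives n = 410.

410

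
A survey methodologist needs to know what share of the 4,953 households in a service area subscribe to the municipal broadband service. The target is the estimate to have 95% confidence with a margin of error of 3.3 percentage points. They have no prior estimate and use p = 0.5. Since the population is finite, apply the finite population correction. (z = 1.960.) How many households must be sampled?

749

Unadjusted: n₀ = 1.960² × 0.50 × 0.50 / 0.033² ≈ 881.91, so n₀ = 882.
Finite population correction with N = 4,953: n = n₀ / (1 + (n₀−1)/N) = 882 / (1 + 881/4953) = 882 / 1.1779 ≈ 748.81.
Rounding up, n = 749.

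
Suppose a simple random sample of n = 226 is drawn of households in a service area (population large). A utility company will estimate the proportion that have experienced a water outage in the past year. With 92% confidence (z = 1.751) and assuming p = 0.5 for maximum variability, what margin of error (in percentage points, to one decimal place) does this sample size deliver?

5.8

SE(p̂) = √[p(1−p)/n] = √[0.2500/226] = 0.03326.
E = z × SE = 1.751 × 0.03326 = 0.05824, or 5.8 percentage points.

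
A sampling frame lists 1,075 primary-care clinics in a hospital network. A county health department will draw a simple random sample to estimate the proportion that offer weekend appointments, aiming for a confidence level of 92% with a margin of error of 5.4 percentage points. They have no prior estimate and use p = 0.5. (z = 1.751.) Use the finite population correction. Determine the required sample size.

212

Unadjusted: n₀ = 1.751² × 0.50 × 0.50 / 0.054² ≈ 262.86, so n₀ = 263.
Finite population correction with N = 1,075: n = n₀ / (1 + (n₀−1)/N) = 263 / (1 + 262/1075) = 263 / 1.2437 ≈ 211.46.
Rounding up, n = 212.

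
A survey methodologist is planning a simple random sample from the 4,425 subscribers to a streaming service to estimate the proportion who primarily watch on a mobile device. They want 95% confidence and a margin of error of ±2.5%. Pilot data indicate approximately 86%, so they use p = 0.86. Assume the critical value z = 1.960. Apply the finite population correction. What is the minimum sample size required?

Unadjusted: n₀ = 1.960² × 0.86 × 0.14 / 0.025² ≈ 740.05, so n₀ = 741.
Finite population correction with N = 4,425: n = n₀ / (1 + (n₀−1)/N) = 741 / (1 + 740/4425) = 741 / 1.1672 ≈ 634.84.
Rounding up, n = 635.

635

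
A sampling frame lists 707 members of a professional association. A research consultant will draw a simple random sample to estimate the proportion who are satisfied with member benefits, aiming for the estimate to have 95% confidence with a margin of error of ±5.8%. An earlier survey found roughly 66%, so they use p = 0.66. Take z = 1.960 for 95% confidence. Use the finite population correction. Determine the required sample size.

189

Unadjusted: n₀ = 1.960² × 0.66 × 0.34 / 0.058² ≈ 256.26, so n₀ = 257.
Finite population correction with N = 707: n = n₀ / (1 + (n₀−1)/N) = 257 / (1 + 256/707) = 257 / 1.3621 ≈ 188.68.
Rounding up, n = 189.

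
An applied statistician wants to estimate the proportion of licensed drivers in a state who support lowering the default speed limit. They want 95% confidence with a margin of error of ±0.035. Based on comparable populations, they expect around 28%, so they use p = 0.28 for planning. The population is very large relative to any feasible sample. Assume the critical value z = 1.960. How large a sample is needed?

With p = 0.28, p(1−p) = 0.2016.
n = z²·p(1−p)/E² = 1.960² × 0.2016 / 0.035² = 3.8416 × 0.2016 / 0.001225 ≈ 632.22.
Rounding up gives n = 633.

633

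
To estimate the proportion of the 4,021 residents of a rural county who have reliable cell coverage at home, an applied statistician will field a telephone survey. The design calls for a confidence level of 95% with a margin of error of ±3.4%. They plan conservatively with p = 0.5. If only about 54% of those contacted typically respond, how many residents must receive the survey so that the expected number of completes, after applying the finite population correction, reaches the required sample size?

For 95% confidence, z = 1.960.
Completed interviews needed (unadjusted): n₀ = 1.960² × 0.2500 / 0.034² ≈ 830.80 → 831.
FPC for N = 4,021: n = 831 / (1 + 830/4021) = 831 / 1.2064 ≈ 688.82 → 689.
At a 54% response rate, contacts needed = 689 / 0.54 ≈ 1275.93 → 1276.

1276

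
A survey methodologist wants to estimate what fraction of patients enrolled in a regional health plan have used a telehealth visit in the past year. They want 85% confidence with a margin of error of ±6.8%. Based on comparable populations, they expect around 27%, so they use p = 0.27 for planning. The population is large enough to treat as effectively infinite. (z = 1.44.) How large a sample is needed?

89

With p = 0.27, p(1−p) = 0.1971.
n = z²·p(1−p)/E² = 1.44² × 0.1971 / 0.068² = 2.0736 × 0.1971 / 0.004624 ≈ 88.39.
Rounding up gives n = 89.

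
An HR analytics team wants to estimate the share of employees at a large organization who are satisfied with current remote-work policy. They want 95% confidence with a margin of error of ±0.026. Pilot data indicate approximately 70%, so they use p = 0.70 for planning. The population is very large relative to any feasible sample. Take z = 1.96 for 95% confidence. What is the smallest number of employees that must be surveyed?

1194

With p = 0.70, p(1−p) = 0.2100.
n = z²·p(1−p)/E² = 1.96² × 0.2100 / 0.026² = 3.8416 × 0.2100 / 0.000676 ≈ 1193.40.
Rounding up gives n = 1194.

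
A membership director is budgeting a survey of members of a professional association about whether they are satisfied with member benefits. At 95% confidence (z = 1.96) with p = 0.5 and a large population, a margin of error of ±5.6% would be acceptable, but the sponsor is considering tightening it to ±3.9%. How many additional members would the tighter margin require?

At ±5.6%: n = 1.96² × 0.2500 / 0.056² ≈ 306.25 → 307.
At ±3.9%: n = 1.96² × 0.2500 / 0.039² ≈ 631.43 → 632.
Additional respondents: 632 − 307 = 325.

325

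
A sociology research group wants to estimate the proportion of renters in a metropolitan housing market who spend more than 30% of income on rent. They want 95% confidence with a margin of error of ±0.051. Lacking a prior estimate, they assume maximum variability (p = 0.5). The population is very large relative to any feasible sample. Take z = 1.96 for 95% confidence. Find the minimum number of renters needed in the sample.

370

With p = 0.5, p(1−p) = 0.25.
n = z²·p(1−p)/E² = 1.96² × 0.2500 / 0.051² = 3.8416 × 0.2500 / 0.002601 ≈ 369.24.
Rounding up gives n = 370.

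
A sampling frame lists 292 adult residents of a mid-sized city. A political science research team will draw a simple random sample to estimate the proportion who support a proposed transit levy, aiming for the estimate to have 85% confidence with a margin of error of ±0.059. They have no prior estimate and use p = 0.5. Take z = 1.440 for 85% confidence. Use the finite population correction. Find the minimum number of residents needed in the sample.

99

Unadjusted: n₀ = 1.440² × 0.50 × 0.50 / 0.059² ≈ 148.92, so n₀ = 149.
Finite population correction with N = 292: n = n₀ / (1 + (n₀−1)/N) = 149 / (1 + 148/292) = 149 / 1.5068 ≈ 98.88.
Rounding up, n = 99.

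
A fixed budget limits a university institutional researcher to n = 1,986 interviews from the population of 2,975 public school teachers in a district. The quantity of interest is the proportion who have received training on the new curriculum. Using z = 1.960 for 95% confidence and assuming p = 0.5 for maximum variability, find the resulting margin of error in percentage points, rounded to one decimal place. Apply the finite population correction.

1.3

Finite-population factor: (N−n)/(N−1) = (2975−1986)/(2975−1) = 0.3325.
SE(p̂) = √[p(1−p)/n · (N−n)/(N−1)] = √[0.2500/1986 × 0.3325] = 0.00647.
E = z × SE = 1.960 × 0.00647 = 0.01268 ≈ 1.3 percentage points.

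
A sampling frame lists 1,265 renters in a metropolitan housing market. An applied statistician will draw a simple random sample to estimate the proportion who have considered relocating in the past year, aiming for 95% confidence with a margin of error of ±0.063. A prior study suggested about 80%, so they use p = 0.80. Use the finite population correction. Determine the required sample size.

139

For 95% confidence, z = 1.960.
Unadjusted: n₀ = 1.960² × 0.80 × 0.20 / 0.063² ≈ 154.86, so n₀ = 155.
Finite population correction with N = 1,265: n = n₀ / (1 + (n₀−1)/N) = 155 / (1 + 154/1265) = 155 / 1.1217 ≈ 138.18.
Rounding up, n = 139.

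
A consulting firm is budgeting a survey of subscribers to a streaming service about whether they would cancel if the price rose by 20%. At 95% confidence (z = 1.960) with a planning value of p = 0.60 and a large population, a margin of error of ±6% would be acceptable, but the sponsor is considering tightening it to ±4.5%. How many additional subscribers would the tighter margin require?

199

At ±6%: n = 1.960² × 0.2400 / 0.060² ≈ 256.11 → 257.
At ±4.5%: n = 1.960² × 0.2400 / 0.045² ≈ 455.30 → 456.
Additional respondents: 456 − 257 = 199.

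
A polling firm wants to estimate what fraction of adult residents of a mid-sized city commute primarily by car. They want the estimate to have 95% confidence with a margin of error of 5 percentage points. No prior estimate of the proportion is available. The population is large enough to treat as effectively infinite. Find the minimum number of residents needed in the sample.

For 95% confidence, z = 1.960.
With no prior estimate, use p = 0.5, giving p(1−p) = 0.25.
n = z²·p(1−p)/E² = 1.960² × 0.2500 / 0.050² = 3.8416 × 0.2500 / 0.002500 ≈ 384.16.
Rounding up gives n = 385.

385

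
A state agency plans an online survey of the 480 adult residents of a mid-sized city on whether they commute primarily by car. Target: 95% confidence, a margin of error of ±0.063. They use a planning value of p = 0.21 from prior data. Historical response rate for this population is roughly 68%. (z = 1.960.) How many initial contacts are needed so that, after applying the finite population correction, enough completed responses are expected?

178

Completed interviews needed (unadjusted): n₀ = 1.960² × 0.1659 / 0.063² ≈ 160.57 → 161.
FPC for N = 480: n = 161 / (1 + 160/480) = 161 / 1.3333 ≈ 120.75 → 121.
At a 68% response rate, contacts needed = 121 / 0.68 ≈ 177.94 → 178.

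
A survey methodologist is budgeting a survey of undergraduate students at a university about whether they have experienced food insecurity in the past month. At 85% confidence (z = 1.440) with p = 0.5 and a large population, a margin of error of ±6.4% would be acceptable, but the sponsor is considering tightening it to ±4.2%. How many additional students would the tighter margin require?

167

At ±6.4%: n = 1.440² × 0.2500 / 0.064² ≈ 126.56 → 127.
At ±4.2%: n = 1.440² × 0.2500 / 0.042² ≈ 293.88 → 294.
Additional respondents: 294 − 127 = 167.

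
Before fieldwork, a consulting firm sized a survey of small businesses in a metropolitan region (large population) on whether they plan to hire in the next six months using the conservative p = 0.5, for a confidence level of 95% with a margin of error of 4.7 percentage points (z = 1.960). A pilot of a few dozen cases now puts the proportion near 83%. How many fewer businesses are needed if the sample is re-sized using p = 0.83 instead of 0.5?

Conservative (p = 0.5): n = 1.960² × 0.25 / 0.047² ≈ 434.77 → 435.
Using p = 0.83: p(1−p) = 0.1411, so n = 1.960² × 0.1411 / 0.047² ≈ 245.38 → 246.
Reduction: 435 − 246 = 189.

189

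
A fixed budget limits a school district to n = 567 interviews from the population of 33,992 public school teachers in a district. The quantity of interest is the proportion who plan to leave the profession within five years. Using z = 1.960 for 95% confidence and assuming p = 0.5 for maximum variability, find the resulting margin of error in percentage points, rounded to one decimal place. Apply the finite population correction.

Finite-population factor: (N−n)/(N−1) = (33992−567)/(33992−1) = 0.9833.
SE(p̂) = √[p(1−p)/n · (N−n)/(N−1)] = √[0.2500/567 × 0.9833] = 0.02082.
E = z × SE = 1.960 × 0.02082 = 0.04081 ≈ 4.1 percentage points.

4.1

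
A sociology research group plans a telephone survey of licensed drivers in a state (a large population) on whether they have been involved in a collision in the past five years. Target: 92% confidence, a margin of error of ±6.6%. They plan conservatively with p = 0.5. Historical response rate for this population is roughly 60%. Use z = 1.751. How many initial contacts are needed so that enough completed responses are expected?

294

Completed interviews needed: n₀ = 1.751² × 0.2500 / 0.066² ≈ 175.96 → 176.
At a 60% response rate, contacts needed = 176 / 0.60 ≈ 293.33 → 294.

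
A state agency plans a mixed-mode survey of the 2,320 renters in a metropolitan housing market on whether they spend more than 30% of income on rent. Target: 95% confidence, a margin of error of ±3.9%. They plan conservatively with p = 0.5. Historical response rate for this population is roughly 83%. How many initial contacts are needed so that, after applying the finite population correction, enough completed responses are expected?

599

For 95% confidence, z = 1.960.
Completed interviews needed (unadjusted): n₀ = 1.960² × 0.2500 / 0.039² ≈ 631.43 → 632.
FPC for N = 2,320: n = 632 / (1 + 631/2320) = 632 / 1.2720 ≈ 496.86 → 497.
At an 83% response rate, contacts needed = 497 / 0.83 ≈ 598.80 → 599.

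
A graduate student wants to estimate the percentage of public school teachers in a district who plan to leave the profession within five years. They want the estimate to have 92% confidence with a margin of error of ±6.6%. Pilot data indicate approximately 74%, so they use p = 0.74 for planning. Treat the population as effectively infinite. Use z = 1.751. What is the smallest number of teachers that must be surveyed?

136

With p = 0.74, p(1−p) = 0.1924.
n = z²·p(1−p)/E² = 1.751² × 0.1924 / 0.066² = 3.0660 × 0.1924 / 0.004356 ≈ 135.42.
Rounding up gives n = 136.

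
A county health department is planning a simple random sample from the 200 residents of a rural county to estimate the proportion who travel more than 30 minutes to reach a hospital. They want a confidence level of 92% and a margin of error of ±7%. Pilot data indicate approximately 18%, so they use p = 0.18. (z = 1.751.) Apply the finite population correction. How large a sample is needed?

64

Unadjusted: n₀ = 1.751² × 0.18 × 0.82 / 0.070² ≈ 92.36, so n₀ = 93.
Finite population correction with N = 200: n = n₀ / (1 + (n₀−1)/N) = 93 / (1 + 92/200) = 93 / 1.4600 ≈ 63.70.
Rounding up, n = 64.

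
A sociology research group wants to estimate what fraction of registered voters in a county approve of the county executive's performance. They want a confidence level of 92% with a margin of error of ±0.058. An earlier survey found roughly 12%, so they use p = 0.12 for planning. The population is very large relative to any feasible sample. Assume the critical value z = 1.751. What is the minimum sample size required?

With p = 0.12, p(1−p) = 0.1056.
n = z²·p(1−p)/E² = 1.751² × 0.1056 / 0.058² = 3.0660 × 0.1056 / 0.003364 ≈ 96.25.
Rounding up gives n = 97.

97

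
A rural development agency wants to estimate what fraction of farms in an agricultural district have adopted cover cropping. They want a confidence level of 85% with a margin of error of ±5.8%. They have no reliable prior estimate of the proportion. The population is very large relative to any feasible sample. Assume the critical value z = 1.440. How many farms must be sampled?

With no prior estimate, use p = 0.5, giving p(1−p) = 0.25.
n = z²·p(1−p)/E² = 1.440² × 0.2500 / 0.058² = 2.0736 × 0.2500 / 0.003364 ≈ 154.10.
Rounding up gives n = 155.

155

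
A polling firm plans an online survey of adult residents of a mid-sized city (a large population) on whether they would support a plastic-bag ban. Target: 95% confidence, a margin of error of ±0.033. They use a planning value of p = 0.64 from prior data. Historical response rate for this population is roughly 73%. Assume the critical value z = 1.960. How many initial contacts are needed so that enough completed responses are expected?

1114

Completed interviews needed: n₀ = 1.960² × 0.2304 / 0.033² ≈ 812.77 → 813.
At a 73% response rate, contacts needed = 813 / 0.73 ≈ 1113.70 → 1114.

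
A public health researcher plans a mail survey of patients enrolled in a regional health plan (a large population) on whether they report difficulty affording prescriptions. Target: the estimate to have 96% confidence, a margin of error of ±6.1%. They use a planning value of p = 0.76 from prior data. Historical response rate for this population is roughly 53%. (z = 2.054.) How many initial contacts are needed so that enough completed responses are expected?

Completed interviews needed: n₀ = 2.054² × 0.1824 / 0.061² ≈ 206.81 → 207.
At a 53% response rate, contacts needed = 207 / 0.53 ≈ 390.57 → 391.

391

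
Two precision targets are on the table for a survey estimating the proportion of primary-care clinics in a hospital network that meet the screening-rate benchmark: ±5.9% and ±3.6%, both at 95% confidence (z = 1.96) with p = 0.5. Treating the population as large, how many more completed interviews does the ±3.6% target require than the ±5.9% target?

At ±5.9%: n = 1.96² × 0.2500 / 0.059² ≈ 275.90 → 276.
At ±3.6%: n = 1.96² × 0.2500 / 0.036² ≈ 741.05 → 742.
Additional respondents: 742 − 276 = 466.

466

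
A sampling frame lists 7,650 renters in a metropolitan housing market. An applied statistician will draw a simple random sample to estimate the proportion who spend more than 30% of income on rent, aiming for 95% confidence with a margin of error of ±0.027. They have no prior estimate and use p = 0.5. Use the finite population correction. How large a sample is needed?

For 95% confidence, z = 1.960.
Unadjusted: n₀ = 1.960² × 0.50 × 0.50 / 0.027² ≈ 1317.42, so n₀ = 1318.
Finite population correction with N = 7,650: n = n₀ / (1 + (n₀−1)/N) = 1318 / (1 + 1317/7650) = 1318 / 1.1722 ≈ 1124.42.
Rounding up, n = 1125.

1125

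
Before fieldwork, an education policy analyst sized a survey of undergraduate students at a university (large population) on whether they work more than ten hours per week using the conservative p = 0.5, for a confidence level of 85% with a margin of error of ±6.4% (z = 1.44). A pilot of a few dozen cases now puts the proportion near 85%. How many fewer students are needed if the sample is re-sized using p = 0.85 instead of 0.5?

62

Conservative (p = 0.5): n = 1.44² × 0.25 / 0.064² ≈ 126.56 → 127.
Using p = 0.85: p(1−p) = 0.1275, so n = 1.44² × 0.1275 / 0.064² ≈ 64.55 → 65.
Reduction: 127 − 65 = 62.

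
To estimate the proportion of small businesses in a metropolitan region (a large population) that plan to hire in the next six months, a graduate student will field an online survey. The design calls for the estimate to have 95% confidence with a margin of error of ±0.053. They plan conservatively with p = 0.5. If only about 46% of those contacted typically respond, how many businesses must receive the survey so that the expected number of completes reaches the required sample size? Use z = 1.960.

744

Completed interviews needed: n₀ = 1.960² × 0.2500 / 0.053² ≈ 341.90 → 342.
At a 46% response rate, contacts needed = 342 / 0.46 ≈ 743.48 → 744.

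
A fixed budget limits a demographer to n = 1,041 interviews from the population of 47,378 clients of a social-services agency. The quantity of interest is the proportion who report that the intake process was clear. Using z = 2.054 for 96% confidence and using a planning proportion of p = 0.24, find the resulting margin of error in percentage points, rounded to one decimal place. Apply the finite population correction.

Finite-population factor: (N−n)/(N−1) = (47378−1041)/(47378−1) = 0.9780.
SE(p̂) = √[p(1−p)/n · (N−n)/(N−1)] = √[0.1824/1041 × 0.9780] = 0.01309.
E = z × SE = 2.054 × 0.01309 = 0.02689 ≈ 2.7 percentage points.

2.7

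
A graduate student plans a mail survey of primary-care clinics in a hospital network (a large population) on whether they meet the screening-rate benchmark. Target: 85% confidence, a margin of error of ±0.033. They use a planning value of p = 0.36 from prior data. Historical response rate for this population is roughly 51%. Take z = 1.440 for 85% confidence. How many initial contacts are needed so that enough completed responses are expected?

Completed interviews needed: n₀ = 1.440² × 0.2304 / 0.033² ≈ 438.71 → 439.
At a 51% response rate, contacts needed = 439 / 0.51 ≈ 860.78 → 861.

861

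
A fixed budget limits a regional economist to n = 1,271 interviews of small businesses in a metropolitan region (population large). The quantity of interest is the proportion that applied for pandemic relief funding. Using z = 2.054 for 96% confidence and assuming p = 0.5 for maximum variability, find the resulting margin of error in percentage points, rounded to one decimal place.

SE(p̂) = √[p(1−p)/n] = √[0.2500/1271] = 0.01402.
E = z × SE = 2.054 × 0.01402 = 0.02881, or 2.9 percentage points.

2.9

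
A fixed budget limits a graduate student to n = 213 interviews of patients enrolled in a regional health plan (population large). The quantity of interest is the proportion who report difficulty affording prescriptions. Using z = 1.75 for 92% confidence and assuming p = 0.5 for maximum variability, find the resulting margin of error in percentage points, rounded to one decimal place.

SE(p̂) = √[p(1−p)/n] = √[0.2500/213] = 0.03426.
E = z × SE = 1.75 × 0.03426 = 0.05995, or 6.0 percentage points.

6.0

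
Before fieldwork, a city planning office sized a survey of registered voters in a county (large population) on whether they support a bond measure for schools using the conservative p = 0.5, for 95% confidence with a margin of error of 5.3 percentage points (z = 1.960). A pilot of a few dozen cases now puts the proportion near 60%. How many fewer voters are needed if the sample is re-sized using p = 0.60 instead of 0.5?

13

Conservative (p = 0.5): n = 1.960² × 0.25 / 0.053² ≈ 341.90 → 342.
Using p = 0.60: p(1−p) = 0.2400, so n = 1.960² × 0.2400 / 0.053² ≈ 328.22 → 329.
Reduction: 342 − 329 = 13.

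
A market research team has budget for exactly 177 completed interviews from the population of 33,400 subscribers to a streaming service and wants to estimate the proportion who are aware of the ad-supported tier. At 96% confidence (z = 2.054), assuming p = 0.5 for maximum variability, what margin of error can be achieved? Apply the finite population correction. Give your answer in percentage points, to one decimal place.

7.7

Finite-population factor: (N−n)/(N−1) = (33400−177)/(33400−1) = 0.9947.
SE(p̂) = √[p(1−p)/n · (N−n)/(N−1)] = √[0.2500/177 × 0.9947] = 0.03748.
E = z × SE = 2.054 × 0.03748 = 0.07699 ≈ 7.7 percentage points.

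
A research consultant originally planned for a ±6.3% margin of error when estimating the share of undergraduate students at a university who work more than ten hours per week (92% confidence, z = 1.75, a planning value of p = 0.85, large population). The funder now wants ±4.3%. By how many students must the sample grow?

113

At ±6.3%: n = 1.75² × 0.1275 / 0.063² ≈ 98.38 → 99.
At ±4.3%: n = 1.75² × 0.1275 / 0.043² ≈ 211.18 → 212.
Additional respondents: 212 − 99 = 113.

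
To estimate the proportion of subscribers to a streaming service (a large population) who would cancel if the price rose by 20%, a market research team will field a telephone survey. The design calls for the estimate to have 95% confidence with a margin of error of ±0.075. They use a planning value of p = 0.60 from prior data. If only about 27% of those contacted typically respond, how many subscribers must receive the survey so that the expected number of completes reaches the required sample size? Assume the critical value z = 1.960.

Completed interviews needed: n₀ = 1.960² × 0.2400 / 0.075² ≈ 163.91 → 164.
At a 27% response rate, contacts needed = 164 / 0.27 ≈ 607.41 → 608.

608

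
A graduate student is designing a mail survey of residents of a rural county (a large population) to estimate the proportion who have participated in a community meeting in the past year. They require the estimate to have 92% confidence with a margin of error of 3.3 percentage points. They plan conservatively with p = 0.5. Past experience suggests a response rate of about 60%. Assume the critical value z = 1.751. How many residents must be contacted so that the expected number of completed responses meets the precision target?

Completed interviews needed: n₀ = 1.751² × 0.2500 / 0.033² ≈ 703.86 → 704.
At a 60% response rate, contacts needed = 704 / 0.60 ≈ 1173.33 → 1174.

1174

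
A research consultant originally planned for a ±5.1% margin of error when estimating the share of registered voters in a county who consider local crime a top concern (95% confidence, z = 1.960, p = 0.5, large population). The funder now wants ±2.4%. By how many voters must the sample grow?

At ±5.1%: n = 1.960² × 0.2500 / 0.051² ≈ 369.24 → 370.
At ±2.4%: n = 1.960² × 0.2500 / 0.024² ≈ 1667.36 → 1668.
Additional respondents: 1668 − 370 = 1298.

1298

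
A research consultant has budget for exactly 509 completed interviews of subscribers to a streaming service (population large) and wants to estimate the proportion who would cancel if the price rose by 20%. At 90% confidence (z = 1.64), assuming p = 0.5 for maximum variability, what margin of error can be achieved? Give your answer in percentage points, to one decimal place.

SE(p̂) = √[p(1−p)/n] = √[0.2500/509] = 0.02216.
E = z × SE = 1.64 × 0.02216 = 0.03635, or 3.6 percentage points.

3.6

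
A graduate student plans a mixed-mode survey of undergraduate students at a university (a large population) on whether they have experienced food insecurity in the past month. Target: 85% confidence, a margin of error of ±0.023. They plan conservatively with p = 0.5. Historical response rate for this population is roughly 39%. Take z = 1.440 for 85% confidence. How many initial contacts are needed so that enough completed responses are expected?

2513

Completed interviews needed: n₀ = 1.440² × 0.2500 / 0.023² ≈ 979.96 → 980.
At a 39% response rate, contacts needed = 980 / 0.39 ≈ 2512.82 → 2513.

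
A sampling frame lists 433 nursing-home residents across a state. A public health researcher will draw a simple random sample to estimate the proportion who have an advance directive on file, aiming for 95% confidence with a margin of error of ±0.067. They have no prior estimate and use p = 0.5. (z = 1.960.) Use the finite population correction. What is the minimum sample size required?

Unadjusted: n₀ = 1.960² × 0.50 × 0.50 / 0.067² ≈ 213.95, so n₀ = 214.
Finite population correction with N = 433: n = n₀ / (1 + (n₀−1)/N) = 214 / (1 + 213/433) = 214 / 1.4919 ≈ 143.44.
Rounding up, n = 144.

144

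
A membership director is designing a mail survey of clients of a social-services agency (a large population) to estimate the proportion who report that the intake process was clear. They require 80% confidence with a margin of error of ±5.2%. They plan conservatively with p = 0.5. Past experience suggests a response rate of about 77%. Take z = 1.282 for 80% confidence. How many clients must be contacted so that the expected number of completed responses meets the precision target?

198

Completed interviews needed: n₀ = 1.282² × 0.2500 / 0.052² ≈ 151.95 → 152.
At a 77% response rate, contacts needed = 152 / 0.77 ≈ 197.40 → 198.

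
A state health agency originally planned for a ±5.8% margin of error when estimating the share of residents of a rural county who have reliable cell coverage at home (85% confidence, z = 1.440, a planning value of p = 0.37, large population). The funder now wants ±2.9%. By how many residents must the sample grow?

431

At ±5.8%: n = 1.440² × 0.2331 / 0.058² ≈ 143.68 → 144.
At ±2.9%: n = 1.440² × 0.2331 / 0.029² ≈ 574.74 → 575.
Additional respondents: 575 − 144 = 431.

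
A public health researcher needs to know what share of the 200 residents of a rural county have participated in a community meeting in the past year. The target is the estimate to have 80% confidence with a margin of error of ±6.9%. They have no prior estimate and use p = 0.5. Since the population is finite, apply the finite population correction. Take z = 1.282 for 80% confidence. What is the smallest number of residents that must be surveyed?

Unadjusted: n₀ = 1.282² × 0.50 × 0.50 / 0.069² ≈ 86.30, so n₀ = 87.
Finite population correction with N = 200: n = n₀ / (1 + (n₀−1)/N) = 87 / (1 + 86/200) = 87 / 1.4300 ≈ 60.84.
Rounding up, n = 61.

61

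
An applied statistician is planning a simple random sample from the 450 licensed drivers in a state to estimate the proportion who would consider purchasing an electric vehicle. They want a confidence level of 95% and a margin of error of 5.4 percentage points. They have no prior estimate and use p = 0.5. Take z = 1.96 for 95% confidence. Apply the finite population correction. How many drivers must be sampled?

191

Unadjusted: n₀ = 1.96² × 0.50 × 0.50 / 0.054² ≈ 329.36, so n₀ = 330.
Finite population correction with N = 450: n = n₀ / (1 + (n₀−1)/N) = 330 / (1 + 329/450) = 330 / 1.7311 ≈ 190.63.
Rounding up, n = 191.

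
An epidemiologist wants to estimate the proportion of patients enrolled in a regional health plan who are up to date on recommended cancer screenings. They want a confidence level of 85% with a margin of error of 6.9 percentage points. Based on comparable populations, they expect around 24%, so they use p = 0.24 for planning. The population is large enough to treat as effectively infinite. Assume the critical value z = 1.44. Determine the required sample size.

80

With p = 0.24, p(1−p) = 0.1824.
n = z²·p(1−p)/E² = 1.44² × 0.1824 / 0.069² = 2.0736 × 0.1824 / 0.004761 ≈ 79.44.
Rounding up gives n = 80.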